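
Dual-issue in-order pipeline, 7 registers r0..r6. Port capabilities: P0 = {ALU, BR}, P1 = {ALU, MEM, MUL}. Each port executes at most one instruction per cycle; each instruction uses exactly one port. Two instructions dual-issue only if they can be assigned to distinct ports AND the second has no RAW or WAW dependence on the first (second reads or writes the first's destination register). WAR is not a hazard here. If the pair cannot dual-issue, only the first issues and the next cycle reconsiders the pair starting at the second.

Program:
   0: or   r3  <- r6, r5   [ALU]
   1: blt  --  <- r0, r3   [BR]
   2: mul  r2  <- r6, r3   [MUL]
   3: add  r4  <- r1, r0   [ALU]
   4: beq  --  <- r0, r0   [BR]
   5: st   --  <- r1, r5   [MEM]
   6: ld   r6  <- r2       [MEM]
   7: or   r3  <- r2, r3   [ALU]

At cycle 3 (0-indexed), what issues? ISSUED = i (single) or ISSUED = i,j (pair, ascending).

c0: i0 or.ALU  RAW r3
c1: i1&i2 blt.BR;mul.MUL  2-wide
c2: i3&i4 add.ALU;beq.BR  2-wide
c3: i5 st.MEM  no-port MEM/MEM
c4: i6&i7 ld.MEM;or.ALU  2-wide

ISSUED = 5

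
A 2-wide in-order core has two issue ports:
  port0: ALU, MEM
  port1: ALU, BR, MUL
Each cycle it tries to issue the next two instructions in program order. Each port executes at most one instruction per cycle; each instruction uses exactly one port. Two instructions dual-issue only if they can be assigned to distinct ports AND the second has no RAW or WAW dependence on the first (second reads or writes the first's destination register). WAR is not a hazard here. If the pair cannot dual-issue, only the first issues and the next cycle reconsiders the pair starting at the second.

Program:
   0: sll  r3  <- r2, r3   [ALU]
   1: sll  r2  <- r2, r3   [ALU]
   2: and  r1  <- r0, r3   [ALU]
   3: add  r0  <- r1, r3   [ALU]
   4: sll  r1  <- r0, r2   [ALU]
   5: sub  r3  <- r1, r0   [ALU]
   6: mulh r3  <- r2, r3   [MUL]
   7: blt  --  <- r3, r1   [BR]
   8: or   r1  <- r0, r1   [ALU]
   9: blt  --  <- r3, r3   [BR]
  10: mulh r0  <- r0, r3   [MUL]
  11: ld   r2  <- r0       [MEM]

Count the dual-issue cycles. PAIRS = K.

0. sll @i0  | RAW r3
1. sll+and @i1/i2  | pair
2. add @i3  | RAW r0
3. sll @i4  | RAW r1
4. sub @i5  | RAW+WAW r3
5. mulh @i6  | no-port MUL/BR
6. blt+or @i7/i8  | pair
7. blt @i9  | no-port BR/MUL
8. mulh @i10  | RAW r0
9. ld @i11  | tail

PAIRS = 2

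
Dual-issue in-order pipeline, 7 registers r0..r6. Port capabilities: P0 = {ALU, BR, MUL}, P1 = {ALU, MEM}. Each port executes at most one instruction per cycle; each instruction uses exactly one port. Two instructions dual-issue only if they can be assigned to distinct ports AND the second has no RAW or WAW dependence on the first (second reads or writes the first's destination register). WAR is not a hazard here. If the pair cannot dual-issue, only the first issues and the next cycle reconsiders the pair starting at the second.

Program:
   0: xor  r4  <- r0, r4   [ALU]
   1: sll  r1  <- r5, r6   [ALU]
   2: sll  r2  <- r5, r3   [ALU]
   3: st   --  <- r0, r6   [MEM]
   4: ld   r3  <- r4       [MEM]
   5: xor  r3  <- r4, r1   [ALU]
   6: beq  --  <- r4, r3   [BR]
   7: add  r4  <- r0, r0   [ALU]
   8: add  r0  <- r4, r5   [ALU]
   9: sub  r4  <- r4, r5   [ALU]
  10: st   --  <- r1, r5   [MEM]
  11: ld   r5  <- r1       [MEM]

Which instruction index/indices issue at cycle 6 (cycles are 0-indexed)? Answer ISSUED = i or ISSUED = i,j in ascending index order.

ISSUED = 10

  cy0 -> i0+i1 (xor/sll) pair
  cy1 -> i2+i3 (sll/st) pair
  cy2 -> i4 (ld) WAW r3
  cy3 -> i5 (xor) RAW r3
  cy4 -> i6+i7 (beq/add) pair
  cy5 -> i8+i9 (add/sub) pair
  cy6 -> i10 (st) no-port MEM/MEM
  cy7 -> i11 (ld) tail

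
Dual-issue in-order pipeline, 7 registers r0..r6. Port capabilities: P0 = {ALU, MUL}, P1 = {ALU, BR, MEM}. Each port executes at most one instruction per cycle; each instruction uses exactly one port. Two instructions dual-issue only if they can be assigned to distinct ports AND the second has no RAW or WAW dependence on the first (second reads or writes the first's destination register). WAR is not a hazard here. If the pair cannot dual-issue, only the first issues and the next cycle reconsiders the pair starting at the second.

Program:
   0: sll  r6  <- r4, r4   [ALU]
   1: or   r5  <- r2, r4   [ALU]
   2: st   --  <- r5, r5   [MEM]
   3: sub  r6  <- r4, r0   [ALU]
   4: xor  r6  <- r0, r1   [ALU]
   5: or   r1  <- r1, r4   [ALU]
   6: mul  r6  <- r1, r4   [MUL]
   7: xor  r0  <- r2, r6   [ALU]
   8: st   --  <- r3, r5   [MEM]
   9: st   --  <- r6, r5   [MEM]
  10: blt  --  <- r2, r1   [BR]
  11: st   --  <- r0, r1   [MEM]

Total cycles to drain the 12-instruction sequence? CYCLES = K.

CYCLES = 8

#0 head=0: sll.ALU or.ALU i0&i1 pair
#1 head=2: st.MEM sub.ALU i2&i3 pair
#2 head=4: xor.ALU or.ALU i4&i5 pair
#3 head=6: mul.MUL i6 RAW r6
#4 head=7: xor.ALU st.MEM i7&i8 pair
#5 head=9: st.MEM i9 no-port MEM/BR
#6 head=10: blt.BR i10 no-port BR/MEM
#7 head=11: st.MEM i11 tail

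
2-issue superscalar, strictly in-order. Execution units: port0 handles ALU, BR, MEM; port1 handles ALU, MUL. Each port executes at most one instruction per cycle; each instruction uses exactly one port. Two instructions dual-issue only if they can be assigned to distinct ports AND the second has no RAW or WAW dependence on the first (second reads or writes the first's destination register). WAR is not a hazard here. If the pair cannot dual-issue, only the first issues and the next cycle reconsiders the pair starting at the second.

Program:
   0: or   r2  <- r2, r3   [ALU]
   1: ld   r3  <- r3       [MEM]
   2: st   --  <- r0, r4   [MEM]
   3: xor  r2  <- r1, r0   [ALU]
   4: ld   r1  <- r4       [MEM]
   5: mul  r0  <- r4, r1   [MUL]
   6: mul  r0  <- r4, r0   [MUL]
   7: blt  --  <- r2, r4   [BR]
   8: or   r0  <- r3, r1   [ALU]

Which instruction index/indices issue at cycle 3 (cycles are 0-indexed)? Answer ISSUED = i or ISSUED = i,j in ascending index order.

ISSUED = 5

t=0 i0+i1:or/ld ; dual
t=1 i2+i3:st/xor ; dual
t=2 i4:ld ; RAW r1
t=3 i5:mul ; no-port MUL/MUL
t=4 i6+i7:mul/blt ; dual
t=5 i8:or ; tail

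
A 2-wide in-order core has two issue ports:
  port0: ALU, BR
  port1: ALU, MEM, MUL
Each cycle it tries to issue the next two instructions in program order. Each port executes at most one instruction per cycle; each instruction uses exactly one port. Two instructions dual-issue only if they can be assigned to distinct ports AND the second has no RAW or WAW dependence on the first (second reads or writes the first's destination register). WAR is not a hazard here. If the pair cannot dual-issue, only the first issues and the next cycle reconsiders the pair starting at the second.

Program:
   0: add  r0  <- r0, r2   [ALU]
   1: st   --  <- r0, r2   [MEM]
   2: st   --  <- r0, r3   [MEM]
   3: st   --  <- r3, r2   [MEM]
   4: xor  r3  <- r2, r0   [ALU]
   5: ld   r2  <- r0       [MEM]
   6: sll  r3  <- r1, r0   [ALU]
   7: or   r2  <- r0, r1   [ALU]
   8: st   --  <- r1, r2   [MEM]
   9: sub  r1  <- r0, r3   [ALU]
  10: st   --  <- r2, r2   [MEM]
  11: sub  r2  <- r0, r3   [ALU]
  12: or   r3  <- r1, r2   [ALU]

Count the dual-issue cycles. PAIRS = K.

PAIRS = 4

c0: i0 add.ALU  RAW r0
c1: i1 st.MEM  no-port MEM/MEM
c2: i2 st.MEM  no-port MEM/MEM
c3: i3&i4 st.MEM+xor.ALU  2-wide
c4: i5&i6 ld.MEM+sll.ALU  2-wide
c5: i7 or.ALU  RAW r2
c6: i8&i9 st.MEM+sub.ALU  2-wide
c7: i10&i11 st.MEM+sub.ALU  2-wide
c8: i12 or.ALU  tail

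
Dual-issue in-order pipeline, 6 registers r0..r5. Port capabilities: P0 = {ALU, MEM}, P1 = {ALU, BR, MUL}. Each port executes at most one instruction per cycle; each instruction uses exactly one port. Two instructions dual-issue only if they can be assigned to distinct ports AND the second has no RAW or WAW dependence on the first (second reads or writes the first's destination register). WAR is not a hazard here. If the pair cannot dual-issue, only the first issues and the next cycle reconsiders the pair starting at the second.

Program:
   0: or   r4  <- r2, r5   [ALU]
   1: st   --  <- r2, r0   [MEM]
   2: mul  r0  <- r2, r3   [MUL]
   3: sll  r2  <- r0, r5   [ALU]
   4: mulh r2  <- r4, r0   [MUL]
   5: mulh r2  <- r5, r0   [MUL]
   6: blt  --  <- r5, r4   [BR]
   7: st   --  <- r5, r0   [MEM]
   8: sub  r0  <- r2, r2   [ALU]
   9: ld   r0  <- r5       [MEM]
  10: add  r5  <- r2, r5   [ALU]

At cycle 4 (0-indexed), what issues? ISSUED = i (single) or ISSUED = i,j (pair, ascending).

  cy0 -> i0,i1 (or.ALU/st.MEM) 2-wide
  cy1 -> i2 (mul.MUL) RAW r0
  cy2 -> i3 (sll.ALU) WAW r2
  cy3 -> i4 (mulh.MUL) no-port MUL/MUL
  cy4 -> i5 (mulh.MUL) no-port MUL/BR
  cy5 -> i6,i7 (blt.BR/st.MEM) 2-wide
  cy6 -> i8 (sub.ALU) WAW r0
  cy7 -> i9,i10 (ld.MEM/add.ALU) 2-wide

ISSUED = 5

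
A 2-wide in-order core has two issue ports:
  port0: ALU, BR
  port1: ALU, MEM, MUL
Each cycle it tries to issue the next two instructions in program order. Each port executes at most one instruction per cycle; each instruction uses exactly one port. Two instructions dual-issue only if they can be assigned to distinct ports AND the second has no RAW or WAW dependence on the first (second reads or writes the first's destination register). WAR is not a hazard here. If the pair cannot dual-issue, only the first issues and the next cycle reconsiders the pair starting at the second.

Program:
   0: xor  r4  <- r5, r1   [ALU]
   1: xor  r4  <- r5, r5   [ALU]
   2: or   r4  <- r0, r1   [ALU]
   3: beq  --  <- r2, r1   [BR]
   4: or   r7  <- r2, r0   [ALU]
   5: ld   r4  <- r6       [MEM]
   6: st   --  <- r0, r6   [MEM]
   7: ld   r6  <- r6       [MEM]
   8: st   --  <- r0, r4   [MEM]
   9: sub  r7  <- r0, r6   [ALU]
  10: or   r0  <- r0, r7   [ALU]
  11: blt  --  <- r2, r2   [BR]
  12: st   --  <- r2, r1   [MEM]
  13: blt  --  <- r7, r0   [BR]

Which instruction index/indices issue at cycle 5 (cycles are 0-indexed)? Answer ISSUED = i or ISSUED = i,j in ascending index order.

[0] i0  xor  -- WAW r4
[1] i1  xor  -- WAW r4
[2] i2,i3  or/beq  -- 2-wide
[3] i4,i5  or/ld  -- 2-wide
[4] i6  st  -- no-port MEM/MEM
[5] i7  ld  -- no-port MEM/MEM
[6] i8,i9  st/sub  -- 2-wide
[7] i10,i11  or/blt  -- 2-wide
[8] i12,i13  st/blt  -- 2-wide

ISSUED = 7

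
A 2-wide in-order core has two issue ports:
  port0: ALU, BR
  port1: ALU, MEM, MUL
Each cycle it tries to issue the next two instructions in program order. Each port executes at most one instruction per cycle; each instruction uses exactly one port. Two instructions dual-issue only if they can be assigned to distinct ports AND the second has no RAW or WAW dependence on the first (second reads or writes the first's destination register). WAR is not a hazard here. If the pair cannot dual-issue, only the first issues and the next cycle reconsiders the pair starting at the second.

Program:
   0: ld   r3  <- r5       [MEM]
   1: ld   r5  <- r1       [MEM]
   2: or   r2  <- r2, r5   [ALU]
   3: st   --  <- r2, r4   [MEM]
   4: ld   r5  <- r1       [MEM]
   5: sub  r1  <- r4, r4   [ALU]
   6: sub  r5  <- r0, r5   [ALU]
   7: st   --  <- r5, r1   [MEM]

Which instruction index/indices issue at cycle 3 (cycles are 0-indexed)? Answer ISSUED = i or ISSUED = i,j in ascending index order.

ISSUED = 3

  cy0 -> i0 (ld) no-port MEM/MEM
  cy1 -> i1 (ld) RAW r5
  cy2 -> i2 (or) RAW r2
  cy3 -> i3 (st) no-port MEM/MEM
  cy4 -> i4+i5 (ld;sub) dual
  cy5 -> i6 (sub) RAW r5
  cy6 -> i7 (st) tail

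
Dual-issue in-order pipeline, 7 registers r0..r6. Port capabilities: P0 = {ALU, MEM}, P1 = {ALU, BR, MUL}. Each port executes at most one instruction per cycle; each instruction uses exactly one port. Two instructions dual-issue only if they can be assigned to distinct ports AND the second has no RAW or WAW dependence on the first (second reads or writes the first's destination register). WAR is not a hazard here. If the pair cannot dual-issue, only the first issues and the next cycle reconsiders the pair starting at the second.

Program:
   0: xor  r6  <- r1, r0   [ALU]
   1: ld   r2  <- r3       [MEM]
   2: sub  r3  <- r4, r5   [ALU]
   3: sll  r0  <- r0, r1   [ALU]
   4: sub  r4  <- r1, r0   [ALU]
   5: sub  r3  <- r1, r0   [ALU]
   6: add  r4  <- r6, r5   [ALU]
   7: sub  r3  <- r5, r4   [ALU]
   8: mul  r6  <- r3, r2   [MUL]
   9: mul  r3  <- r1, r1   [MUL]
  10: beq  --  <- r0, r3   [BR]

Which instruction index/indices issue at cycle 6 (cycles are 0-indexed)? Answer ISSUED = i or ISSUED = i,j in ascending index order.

ISSUED = 9

  cy0 -> i0,i1 (xor;ld) 2-wide
  cy1 -> i2,i3 (sub;sll) 2-wide
  cy2 -> i4,i5 (sub;sub) 2-wide
  cy3 -> i6 (add) RAW r4
  cy4 -> i7 (sub) RAW r3
  cy5 -> i8 (mul) no-port MUL/MUL
  cy6 -> i9 (mul) no-port MUL/BR
  cy7 -> i10 (beq) tail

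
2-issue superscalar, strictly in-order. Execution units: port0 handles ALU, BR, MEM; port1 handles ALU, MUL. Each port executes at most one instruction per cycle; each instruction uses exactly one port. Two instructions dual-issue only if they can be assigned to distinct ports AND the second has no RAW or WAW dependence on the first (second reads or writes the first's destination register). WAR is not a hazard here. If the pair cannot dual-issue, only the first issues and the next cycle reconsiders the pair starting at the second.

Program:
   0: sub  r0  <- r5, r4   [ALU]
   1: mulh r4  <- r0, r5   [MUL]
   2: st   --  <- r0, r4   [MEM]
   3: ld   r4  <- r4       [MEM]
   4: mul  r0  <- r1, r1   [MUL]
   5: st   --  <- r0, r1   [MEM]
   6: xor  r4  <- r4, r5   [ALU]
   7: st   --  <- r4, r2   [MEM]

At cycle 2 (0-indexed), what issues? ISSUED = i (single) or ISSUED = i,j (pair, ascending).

ISSUED = 2

0. sub.ALU @i0  | RAW r0
1. mulh.MUL @i1  | RAW r4
2. st.MEM @i2  | no-port MEM/MEM
3. ld.MEM;mul.MUL @i3,i4  | 2-wide
4. st.MEM;xor.ALU @i5,i6  | 2-wide
5. st.MEM @i7  | tail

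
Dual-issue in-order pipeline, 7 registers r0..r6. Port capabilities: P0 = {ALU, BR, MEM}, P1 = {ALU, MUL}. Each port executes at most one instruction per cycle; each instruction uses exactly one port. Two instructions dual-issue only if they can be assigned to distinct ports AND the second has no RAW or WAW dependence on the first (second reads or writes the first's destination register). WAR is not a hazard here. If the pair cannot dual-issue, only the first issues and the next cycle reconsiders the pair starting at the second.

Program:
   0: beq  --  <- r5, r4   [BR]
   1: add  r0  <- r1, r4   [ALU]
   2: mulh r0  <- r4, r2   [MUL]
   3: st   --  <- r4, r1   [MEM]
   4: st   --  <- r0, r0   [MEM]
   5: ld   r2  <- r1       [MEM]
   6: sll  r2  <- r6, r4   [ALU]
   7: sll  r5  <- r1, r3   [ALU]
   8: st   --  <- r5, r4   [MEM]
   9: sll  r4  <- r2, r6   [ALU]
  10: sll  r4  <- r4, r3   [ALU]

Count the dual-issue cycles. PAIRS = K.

#0 head=0: beq.BR;add.ALU i0,i1 pair
#1 head=2: mulh.MUL;st.MEM i2,i3 pair
#2 head=4: st.MEM i4 no-port MEM/MEM
#3 head=5: ld.MEM i5 WAW r2
#4 head=6: sll.ALU;sll.ALU i6,i7 pair
#5 head=8: st.MEM;sll.ALU i8,i9 pair
#6 head=10: sll.ALU i10 tail

PAIRS = 4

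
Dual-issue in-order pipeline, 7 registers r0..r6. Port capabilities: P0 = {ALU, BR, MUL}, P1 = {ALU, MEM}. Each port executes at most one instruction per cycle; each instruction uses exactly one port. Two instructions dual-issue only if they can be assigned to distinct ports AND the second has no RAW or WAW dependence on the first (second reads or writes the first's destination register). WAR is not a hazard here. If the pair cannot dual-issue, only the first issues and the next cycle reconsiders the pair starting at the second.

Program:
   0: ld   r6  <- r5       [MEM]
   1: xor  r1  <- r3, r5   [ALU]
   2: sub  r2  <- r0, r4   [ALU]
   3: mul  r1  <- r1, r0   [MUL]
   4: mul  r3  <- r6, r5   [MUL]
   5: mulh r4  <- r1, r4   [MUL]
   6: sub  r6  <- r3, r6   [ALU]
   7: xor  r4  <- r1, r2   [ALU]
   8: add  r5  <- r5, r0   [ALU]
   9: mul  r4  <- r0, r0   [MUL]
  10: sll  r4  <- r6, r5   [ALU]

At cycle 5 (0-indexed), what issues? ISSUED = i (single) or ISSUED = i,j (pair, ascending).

ISSUED = 9

0. ld xor @i0,i1  | 2-wide
1. sub mul @i2,i3  | 2-wide
2. mul @i4  | no-port MUL/MUL
3. mulh sub @i5,i6  | 2-wide
4. xor add @i7,i8  | 2-wide
5. mul @i9  | WAW r4
6. sll @i10  | tail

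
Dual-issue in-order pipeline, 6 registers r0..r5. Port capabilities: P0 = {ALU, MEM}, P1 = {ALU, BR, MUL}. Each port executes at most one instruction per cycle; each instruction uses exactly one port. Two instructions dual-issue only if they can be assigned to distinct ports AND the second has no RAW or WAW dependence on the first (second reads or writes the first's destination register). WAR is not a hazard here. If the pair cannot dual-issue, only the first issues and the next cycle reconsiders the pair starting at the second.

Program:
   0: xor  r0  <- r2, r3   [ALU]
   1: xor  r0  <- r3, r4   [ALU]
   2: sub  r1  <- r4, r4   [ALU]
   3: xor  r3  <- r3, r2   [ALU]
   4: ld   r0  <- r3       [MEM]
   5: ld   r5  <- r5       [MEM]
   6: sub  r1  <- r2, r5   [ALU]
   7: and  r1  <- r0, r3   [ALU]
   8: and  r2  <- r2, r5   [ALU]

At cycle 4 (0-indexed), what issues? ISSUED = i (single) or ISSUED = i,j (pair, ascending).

ISSUED = 5

c0: i0 xor.ALU  WAW r0
c1: i1&i2 xor.ALU;sub.ALU  dual
c2: i3 xor.ALU  RAW r3
c3: i4 ld.MEM  no-port MEM/MEM
c4: i5 ld.MEM  RAW r5
c5: i6 sub.ALU  WAW r1
c6: i7&i8 and.ALU;and.ALU  dual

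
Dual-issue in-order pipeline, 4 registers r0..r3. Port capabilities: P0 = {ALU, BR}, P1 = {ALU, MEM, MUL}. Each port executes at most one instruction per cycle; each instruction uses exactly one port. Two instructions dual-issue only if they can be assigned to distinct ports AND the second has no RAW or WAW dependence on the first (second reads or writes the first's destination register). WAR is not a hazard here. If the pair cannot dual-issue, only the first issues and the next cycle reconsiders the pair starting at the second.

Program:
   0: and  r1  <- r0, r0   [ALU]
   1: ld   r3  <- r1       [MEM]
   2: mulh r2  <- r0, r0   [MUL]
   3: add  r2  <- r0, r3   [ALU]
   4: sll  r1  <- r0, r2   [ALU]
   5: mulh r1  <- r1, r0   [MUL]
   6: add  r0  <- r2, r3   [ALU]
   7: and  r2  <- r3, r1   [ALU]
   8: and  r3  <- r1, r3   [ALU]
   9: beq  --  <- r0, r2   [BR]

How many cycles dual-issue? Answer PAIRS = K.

0. and @i0  | RAW r1
1. ld @i1  | no-port MEM/MUL
2. mulh @i2  | WAW r2
3. add @i3  | RAW r2
4. sll @i4  | RAW+WAW r1
5. mulh+add @i5,i6  | 2-wide
6. and+and @i7,i8  | 2-wide
7. beq @i9  | tail

PAIRS = 2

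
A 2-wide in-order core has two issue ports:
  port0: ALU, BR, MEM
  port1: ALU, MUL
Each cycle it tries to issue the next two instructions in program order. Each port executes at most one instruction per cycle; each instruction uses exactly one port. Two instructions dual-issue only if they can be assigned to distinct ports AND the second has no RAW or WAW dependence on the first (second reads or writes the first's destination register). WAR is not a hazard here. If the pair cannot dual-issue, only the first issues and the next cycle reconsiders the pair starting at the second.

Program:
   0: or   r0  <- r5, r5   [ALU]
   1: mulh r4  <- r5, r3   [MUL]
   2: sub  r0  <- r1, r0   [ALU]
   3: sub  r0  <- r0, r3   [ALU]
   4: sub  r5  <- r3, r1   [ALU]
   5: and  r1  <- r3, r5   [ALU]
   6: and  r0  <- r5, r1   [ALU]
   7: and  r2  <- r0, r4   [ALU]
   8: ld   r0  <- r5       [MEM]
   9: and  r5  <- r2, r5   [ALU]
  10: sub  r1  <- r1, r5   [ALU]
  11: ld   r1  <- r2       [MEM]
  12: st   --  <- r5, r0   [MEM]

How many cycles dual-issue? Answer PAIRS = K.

[0] i0&i1  or.ALU;mulh.MUL  -- pair
[1] i2  sub.ALU  -- RAW+WAW r0
[2] i3&i4  sub.ALU;sub.ALU  -- pair
[3] i5  and.ALU  -- RAW r1
[4] i6  and.ALU  -- RAW r0
[5] i7&i8  and.ALU;ld.MEM  -- pair
[6] i9  and.ALU  -- RAW r5
[7] i10  sub.ALU  -- WAW r1
[8] i11  ld.MEM  -- no-port MEM/MEM
[9] i12  st.MEM  -- tail

PAIRS = 3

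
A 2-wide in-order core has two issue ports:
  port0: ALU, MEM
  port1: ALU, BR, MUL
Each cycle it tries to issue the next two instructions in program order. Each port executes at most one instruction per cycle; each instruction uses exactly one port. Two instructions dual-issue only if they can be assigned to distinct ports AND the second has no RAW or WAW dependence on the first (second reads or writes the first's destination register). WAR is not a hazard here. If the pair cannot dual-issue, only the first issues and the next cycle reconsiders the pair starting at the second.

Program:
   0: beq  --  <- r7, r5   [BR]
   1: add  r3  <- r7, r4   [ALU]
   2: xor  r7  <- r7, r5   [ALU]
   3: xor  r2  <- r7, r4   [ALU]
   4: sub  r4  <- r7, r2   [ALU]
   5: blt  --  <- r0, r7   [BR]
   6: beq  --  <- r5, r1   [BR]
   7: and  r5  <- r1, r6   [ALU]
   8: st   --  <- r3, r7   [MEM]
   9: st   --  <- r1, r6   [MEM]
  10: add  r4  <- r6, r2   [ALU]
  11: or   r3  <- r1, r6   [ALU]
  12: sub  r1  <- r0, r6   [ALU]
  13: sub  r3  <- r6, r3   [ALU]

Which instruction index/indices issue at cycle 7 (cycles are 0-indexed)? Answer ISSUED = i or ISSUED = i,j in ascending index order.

ISSUED = 11,12

0. beq+add @i0/i1  | pair
1. xor @i2  | RAW r7
2. xor @i3  | RAW r2
3. sub+blt @i4/i5  | pair
4. beq+and @i6/i7  | pair
5. st @i8  | no-port MEM/MEM
6. st+add @i9/i10  | pair
7. or+sub @i11/i12  | pair
8. sub @i13  | tail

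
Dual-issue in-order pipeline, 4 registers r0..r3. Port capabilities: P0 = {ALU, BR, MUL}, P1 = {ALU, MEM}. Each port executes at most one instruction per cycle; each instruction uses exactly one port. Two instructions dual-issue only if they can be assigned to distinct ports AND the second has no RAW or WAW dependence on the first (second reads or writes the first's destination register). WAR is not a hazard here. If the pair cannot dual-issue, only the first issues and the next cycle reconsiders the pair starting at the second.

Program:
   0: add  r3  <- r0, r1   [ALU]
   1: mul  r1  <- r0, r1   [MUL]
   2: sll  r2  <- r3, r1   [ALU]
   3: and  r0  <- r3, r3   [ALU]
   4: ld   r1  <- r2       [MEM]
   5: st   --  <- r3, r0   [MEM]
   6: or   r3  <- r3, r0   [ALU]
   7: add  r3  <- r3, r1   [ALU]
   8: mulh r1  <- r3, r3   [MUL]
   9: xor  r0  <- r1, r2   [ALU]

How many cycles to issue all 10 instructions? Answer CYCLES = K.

CYCLES = 7

0. add.ALU;mul.MUL @i0+i1  | dual
1. sll.ALU;and.ALU @i2+i3  | dual
2. ld.MEM @i4  | no-port MEM/MEM
3. st.MEM;or.ALU @i5+i6  | dual
4. add.ALU @i7  | RAW r3
5. mulh.MUL @i8  | RAW r1
6. xor.ALU @i9  | tail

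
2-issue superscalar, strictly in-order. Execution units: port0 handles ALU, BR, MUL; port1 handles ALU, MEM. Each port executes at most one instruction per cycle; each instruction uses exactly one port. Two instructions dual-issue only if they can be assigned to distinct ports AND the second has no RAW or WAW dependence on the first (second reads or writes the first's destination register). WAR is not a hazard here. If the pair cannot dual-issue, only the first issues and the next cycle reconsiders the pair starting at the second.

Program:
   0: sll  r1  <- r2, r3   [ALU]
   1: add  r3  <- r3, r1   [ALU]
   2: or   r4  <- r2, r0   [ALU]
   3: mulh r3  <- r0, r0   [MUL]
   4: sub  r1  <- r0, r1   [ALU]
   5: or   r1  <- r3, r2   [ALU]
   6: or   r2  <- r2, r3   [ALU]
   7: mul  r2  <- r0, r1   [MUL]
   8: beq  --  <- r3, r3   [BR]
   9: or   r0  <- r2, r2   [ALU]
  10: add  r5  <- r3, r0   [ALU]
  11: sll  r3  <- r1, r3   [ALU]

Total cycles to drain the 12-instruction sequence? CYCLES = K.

CYCLES = 7

t=0 i0:sll ; RAW r1
t=1 i1+i2:add+or ; dual
t=2 i3+i4:mulh+sub ; dual
t=3 i5+i6:or+or ; dual
t=4 i7:mul ; no-port MUL/BR
t=5 i8+i9:beq+or ; dual
t=6 i10+i11:add+sll ; dual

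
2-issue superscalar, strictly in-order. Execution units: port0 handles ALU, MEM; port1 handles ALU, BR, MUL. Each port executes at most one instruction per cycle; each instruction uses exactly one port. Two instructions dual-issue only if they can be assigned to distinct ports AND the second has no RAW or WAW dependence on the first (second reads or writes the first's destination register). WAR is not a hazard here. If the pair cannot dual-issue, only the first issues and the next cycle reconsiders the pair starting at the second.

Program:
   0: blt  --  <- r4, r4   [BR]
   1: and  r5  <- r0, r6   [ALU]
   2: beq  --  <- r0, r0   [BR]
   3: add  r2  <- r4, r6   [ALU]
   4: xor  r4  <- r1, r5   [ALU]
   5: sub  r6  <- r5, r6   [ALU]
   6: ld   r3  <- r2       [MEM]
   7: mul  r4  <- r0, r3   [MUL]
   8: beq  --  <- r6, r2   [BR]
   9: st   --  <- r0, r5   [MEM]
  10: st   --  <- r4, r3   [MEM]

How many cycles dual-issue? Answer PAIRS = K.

PAIRS = 4

c0: i0+i1 blt.BR+and.ALU  2-wide
c1: i2+i3 beq.BR+add.ALU  2-wide
c2: i4+i5 xor.ALU+sub.ALU  2-wide
c3: i6 ld.MEM  RAW r3
c4: i7 mul.MUL  no-port MUL/BR
c5: i8+i9 beq.BR+st.MEM  2-wide
c6: i10 st.MEM  tail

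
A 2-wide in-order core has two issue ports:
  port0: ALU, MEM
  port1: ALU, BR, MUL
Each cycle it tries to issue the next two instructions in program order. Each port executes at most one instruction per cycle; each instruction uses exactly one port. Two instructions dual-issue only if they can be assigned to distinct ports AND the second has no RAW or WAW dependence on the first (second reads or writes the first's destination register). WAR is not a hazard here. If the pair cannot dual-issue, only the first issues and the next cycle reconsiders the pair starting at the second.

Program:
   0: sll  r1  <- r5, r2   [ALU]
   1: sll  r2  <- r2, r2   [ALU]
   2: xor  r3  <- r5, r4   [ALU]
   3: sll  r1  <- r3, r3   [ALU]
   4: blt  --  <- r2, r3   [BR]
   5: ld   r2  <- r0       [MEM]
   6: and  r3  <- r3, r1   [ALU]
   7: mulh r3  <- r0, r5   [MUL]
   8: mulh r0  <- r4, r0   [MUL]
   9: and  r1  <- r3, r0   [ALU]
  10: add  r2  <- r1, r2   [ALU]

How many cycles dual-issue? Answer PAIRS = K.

PAIRS = 3

  cy0 -> i0+i1 (sll.ALU+sll.ALU) dual
  cy1 -> i2 (xor.ALU) RAW r3
  cy2 -> i3+i4 (sll.ALU+blt.BR) dual
  cy3 -> i5+i6 (ld.MEM+and.ALU) dual
  cy4 -> i7 (mulh.MUL) no-port MUL/MUL
  cy5 -> i8 (mulh.MUL) RAW r0
  cy6 -> i9 (and.ALU) RAW r1
  cy7 -> i10 (add.ALU) tail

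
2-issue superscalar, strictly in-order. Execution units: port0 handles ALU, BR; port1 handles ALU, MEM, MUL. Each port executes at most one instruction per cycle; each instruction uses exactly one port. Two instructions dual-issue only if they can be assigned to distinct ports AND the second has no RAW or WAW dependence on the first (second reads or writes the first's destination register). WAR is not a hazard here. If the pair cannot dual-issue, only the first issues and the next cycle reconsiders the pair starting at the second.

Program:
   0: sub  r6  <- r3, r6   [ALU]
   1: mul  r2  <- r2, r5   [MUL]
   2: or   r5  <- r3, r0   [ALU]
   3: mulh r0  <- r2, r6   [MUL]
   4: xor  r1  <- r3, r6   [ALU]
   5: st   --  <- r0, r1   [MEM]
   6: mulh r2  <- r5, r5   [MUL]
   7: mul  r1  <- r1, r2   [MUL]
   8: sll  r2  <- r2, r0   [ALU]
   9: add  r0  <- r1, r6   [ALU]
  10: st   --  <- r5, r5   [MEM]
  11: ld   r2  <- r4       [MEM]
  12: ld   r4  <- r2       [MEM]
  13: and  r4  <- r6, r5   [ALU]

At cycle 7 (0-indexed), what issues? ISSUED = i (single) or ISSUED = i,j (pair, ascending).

ISSUED = 11

[0] i0&i1  sub;mul  -- 2-wide
[1] i2&i3  or;mulh  -- 2-wide
[2] i4  xor  -- RAW r1
[3] i5  st  -- no-port MEM/MUL
[4] i6  mulh  -- no-port MUL/MUL
[5] i7&i8  mul;sll  -- 2-wide
[6] i9&i10  add;st  -- 2-wide
[7] i11  ld  -- no-port MEM/MEM
[8] i12  ld  -- WAW r4
[9] i13  and  -- tail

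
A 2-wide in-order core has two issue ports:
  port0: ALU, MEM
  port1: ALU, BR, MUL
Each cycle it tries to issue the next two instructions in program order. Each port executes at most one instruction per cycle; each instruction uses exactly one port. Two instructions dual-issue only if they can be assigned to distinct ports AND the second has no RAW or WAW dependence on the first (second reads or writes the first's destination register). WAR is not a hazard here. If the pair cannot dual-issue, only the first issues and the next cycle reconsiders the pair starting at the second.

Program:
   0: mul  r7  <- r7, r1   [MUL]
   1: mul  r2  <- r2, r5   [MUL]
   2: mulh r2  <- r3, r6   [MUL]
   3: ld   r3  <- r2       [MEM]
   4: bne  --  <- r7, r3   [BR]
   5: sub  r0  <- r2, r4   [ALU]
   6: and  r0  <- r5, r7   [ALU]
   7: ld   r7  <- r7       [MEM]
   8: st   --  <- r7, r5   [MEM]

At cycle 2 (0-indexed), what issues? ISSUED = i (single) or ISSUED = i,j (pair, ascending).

ISSUED = 2

  cy0 -> i0 (mul.MUL) no-port MUL/MUL
  cy1 -> i1 (mul.MUL) no-port MUL/MUL
  cy2 -> i2 (mulh.MUL) RAW r2
  cy3 -> i3 (ld.MEM) RAW r3
  cy4 -> i4&i5 (bne.BR/sub.ALU) dual
  cy5 -> i6&i7 (and.ALU/ld.MEM) dual
  cy6 -> i8 (st.MEM) tail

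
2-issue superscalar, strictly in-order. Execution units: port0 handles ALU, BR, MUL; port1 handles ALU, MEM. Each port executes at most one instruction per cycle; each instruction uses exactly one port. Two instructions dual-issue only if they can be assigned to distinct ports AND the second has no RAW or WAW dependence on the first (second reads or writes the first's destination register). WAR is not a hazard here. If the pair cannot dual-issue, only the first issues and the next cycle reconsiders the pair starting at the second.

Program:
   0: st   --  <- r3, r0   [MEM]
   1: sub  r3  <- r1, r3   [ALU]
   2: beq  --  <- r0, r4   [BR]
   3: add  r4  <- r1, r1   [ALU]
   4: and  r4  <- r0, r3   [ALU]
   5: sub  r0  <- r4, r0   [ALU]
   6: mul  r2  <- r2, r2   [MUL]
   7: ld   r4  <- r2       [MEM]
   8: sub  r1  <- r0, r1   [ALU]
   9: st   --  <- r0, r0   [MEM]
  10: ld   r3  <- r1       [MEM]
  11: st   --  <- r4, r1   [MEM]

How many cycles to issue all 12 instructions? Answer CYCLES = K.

CYCLES = 8

0. st.MEM/sub.ALU @i0,i1  | 2-wide
1. beq.BR/add.ALU @i2,i3  | 2-wide
2. and.ALU @i4  | RAW r4
3. sub.ALU/mul.MUL @i5,i6  | 2-wide
4. ld.MEM/sub.ALU @i7,i8  | 2-wide
5. st.MEM @i9  | no-port MEM/MEM
6. ld.MEM @i10  | no-port MEM/MEM
7. st.MEM @i11  | tail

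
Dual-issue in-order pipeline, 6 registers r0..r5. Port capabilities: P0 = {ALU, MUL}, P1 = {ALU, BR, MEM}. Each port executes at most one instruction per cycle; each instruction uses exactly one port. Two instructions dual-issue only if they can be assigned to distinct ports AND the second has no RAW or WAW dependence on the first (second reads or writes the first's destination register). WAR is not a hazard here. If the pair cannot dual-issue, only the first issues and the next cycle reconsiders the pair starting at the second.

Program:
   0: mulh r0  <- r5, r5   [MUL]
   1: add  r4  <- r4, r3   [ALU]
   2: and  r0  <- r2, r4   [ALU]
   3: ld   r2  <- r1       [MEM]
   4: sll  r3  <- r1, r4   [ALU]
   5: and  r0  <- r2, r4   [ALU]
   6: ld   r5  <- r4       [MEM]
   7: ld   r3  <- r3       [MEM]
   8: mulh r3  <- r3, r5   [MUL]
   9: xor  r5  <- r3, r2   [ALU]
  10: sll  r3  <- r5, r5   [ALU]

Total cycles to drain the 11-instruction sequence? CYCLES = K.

CYCLES = 8

c0: i0/i1 mulh add  dual
c1: i2/i3 and ld  dual
c2: i4/i5 sll and  dual
c3: i6 ld  no-port MEM/MEM
c4: i7 ld  RAW+WAW r3
c5: i8 mulh  RAW r3
c6: i9 xor  RAW r5
c7: i10 sll  tail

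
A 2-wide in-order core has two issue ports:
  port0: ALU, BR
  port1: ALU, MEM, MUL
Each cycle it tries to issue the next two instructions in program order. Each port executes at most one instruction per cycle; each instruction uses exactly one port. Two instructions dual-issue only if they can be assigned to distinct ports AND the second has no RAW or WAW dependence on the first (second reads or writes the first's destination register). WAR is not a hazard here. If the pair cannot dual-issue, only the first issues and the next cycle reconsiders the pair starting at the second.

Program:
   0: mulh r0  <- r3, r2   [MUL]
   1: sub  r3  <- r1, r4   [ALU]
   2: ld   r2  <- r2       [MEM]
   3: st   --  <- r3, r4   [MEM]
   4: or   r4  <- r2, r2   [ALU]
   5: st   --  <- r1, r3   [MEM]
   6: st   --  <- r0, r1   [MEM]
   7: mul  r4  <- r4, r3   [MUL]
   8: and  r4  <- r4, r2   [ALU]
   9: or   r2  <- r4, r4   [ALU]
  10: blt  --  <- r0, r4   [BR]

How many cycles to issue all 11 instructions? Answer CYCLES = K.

CYCLES = 8

c0: i0&i1 mulh.MUL sub.ALU  dual
c1: i2 ld.MEM  no-port MEM/MEM
c2: i3&i4 st.MEM or.ALU  dual
c3: i5 st.MEM  no-port MEM/MEM
c4: i6 st.MEM  no-port MEM/MUL
c5: i7 mul.MUL  RAW+WAW r4
c6: i8 and.ALU  RAW r4
c7: i9&i10 or.ALU blt.BR  dual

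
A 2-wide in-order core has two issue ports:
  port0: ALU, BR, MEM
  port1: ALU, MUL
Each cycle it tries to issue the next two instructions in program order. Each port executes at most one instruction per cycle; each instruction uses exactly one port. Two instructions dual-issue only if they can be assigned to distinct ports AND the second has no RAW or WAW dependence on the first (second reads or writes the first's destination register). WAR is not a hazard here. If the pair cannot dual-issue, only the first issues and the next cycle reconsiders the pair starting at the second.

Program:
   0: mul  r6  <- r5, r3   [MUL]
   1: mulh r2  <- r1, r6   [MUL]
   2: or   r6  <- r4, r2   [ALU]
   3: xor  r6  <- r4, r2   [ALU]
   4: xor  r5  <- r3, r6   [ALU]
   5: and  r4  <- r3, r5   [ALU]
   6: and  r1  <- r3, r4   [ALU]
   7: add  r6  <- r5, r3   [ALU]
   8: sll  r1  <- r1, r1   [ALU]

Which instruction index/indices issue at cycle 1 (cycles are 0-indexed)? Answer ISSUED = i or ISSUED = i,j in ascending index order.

t=0 i0:mul.MUL ; no-port MUL/MUL
t=1 i1:mulh.MUL ; RAW r2
t=2 i2:or.ALU ; WAW r6
t=3 i3:xor.ALU ; RAW r6
t=4 i4:xor.ALU ; RAW r5
t=5 i5:and.ALU ; RAW r4
t=6 i6&i7:and.ALU/add.ALU ; dual
t=7 i8:sll.ALU ; tail

ISSUED = 1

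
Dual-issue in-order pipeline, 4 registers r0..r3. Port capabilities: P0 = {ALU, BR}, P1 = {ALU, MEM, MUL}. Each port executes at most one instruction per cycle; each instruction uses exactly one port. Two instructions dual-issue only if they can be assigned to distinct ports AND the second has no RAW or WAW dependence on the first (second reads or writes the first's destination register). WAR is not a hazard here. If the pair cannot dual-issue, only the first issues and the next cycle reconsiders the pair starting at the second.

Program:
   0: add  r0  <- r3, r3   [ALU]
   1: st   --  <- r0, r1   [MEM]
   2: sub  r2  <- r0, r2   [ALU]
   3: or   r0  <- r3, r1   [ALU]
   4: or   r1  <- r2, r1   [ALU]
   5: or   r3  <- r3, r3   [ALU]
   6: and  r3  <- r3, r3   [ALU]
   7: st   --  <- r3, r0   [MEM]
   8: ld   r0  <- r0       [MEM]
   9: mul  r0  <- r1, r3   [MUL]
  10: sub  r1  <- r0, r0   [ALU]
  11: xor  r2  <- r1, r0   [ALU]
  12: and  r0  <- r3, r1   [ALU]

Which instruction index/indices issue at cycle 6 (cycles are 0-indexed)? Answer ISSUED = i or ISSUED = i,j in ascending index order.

ISSUED = 8

c0: i0 add  RAW r0
c1: i1/i2 st;sub  pair
c2: i3/i4 or;or  pair
c3: i5 or  RAW+WAW r3
c4: i6 and  RAW r3
c5: i7 st  no-port MEM/MEM
c6: i8 ld  no-port MEM/MUL
c7: i9 mul  RAW r0
c8: i10 sub  RAW r1
c9: i11/i12 xor;and  pair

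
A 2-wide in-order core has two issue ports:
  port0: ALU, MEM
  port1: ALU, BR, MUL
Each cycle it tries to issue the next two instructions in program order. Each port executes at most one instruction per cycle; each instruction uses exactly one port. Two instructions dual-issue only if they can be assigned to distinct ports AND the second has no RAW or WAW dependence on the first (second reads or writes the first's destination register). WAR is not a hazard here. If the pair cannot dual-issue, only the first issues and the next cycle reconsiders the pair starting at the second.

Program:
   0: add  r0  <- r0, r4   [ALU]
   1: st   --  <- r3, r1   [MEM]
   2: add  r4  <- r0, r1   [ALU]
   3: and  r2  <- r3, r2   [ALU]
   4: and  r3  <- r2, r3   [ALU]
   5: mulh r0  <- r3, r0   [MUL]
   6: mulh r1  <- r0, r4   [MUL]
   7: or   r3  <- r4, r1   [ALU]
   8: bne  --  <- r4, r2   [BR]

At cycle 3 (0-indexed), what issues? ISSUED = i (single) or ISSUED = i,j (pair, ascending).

ISSUED = 5

0. add.ALU;st.MEM @i0+i1  | dual
1. add.ALU;and.ALU @i2+i3  | dual
2. and.ALU @i4  | RAW r3
3. mulh.MUL @i5  | no-port MUL/MUL
4. mulh.MUL @i6  | RAW r1
5. or.ALU;bne.BR @i7+i8  | dual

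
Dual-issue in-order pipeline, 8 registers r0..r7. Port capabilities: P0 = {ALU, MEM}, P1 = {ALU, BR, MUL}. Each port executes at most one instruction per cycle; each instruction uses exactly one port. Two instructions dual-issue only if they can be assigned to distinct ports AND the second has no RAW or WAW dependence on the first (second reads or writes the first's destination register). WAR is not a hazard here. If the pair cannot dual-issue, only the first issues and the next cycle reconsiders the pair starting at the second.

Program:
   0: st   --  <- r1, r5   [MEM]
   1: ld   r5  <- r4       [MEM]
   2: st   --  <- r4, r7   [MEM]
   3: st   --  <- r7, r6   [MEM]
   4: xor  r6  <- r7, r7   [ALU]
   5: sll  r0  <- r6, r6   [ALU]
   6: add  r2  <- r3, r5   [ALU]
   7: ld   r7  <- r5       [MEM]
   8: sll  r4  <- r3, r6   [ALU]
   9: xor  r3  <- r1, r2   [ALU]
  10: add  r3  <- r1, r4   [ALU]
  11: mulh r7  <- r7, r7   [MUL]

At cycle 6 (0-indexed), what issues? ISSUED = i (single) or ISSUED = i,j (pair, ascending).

ISSUED = 9

#0 head=0: st.MEM i0 no-port MEM/MEM
#1 head=1: ld.MEM i1 no-port MEM/MEM
#2 head=2: st.MEM i2 no-port MEM/MEM
#3 head=3: st.MEM/xor.ALU i3+i4 dual
#4 head=5: sll.ALU/add.ALU i5+i6 dual
#5 head=7: ld.MEM/sll.ALU i7+i8 dual
#6 head=9: xor.ALU i9 WAW r3
#7 head=10: add.ALU/mulh.MUL i10+i11 dual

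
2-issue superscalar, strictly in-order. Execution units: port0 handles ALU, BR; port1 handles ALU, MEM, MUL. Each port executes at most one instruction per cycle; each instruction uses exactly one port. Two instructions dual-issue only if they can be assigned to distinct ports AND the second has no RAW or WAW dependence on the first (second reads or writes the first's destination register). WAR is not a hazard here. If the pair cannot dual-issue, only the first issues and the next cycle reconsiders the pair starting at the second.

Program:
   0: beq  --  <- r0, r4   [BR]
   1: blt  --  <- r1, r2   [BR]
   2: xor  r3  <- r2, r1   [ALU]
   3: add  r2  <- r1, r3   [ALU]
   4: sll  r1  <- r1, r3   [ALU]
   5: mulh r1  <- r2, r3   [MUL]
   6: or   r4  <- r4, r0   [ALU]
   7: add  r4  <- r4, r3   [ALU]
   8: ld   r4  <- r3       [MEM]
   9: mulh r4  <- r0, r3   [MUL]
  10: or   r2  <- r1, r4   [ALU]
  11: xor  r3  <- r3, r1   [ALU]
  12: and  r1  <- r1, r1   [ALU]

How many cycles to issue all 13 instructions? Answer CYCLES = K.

CYCLES = 9

c0: i0 beq  no-port BR/BR
c1: i1&i2 blt/xor  pair
c2: i3&i4 add/sll  pair
c3: i5&i6 mulh/or  pair
c4: i7 add  WAW r4
c5: i8 ld  no-port MEM/MUL
c6: i9 mulh  RAW r4
c7: i10&i11 or/xor  pair
c8: i12 and  tail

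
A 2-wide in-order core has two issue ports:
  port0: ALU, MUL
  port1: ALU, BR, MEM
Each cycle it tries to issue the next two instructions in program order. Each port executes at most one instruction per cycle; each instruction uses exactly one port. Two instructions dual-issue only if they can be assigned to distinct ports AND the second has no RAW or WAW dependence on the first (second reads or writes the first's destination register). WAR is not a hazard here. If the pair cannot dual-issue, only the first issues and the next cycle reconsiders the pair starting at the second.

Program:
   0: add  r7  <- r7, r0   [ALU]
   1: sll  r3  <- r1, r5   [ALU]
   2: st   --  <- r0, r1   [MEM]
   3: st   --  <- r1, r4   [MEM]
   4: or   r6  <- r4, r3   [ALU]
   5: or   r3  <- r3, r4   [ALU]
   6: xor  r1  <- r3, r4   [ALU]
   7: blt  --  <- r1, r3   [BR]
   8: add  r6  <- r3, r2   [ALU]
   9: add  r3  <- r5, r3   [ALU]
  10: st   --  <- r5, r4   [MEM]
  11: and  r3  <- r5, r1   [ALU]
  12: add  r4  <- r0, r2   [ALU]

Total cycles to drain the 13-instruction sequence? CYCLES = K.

c0: i0+i1 add.ALU;sll.ALU  dual
c1: i2 st.MEM  no-port MEM/MEM
c2: i3+i4 st.MEM;or.ALU  dual
c3: i5 or.ALU  RAW r3
c4: i6 xor.ALU  RAW r1
c5: i7+i8 blt.BR;add.ALU  dual
c6: i9+i10 add.ALU;st.MEM  dual
c7: i11+i12 and.ALU;add.ALU  dual

CYCLES = 8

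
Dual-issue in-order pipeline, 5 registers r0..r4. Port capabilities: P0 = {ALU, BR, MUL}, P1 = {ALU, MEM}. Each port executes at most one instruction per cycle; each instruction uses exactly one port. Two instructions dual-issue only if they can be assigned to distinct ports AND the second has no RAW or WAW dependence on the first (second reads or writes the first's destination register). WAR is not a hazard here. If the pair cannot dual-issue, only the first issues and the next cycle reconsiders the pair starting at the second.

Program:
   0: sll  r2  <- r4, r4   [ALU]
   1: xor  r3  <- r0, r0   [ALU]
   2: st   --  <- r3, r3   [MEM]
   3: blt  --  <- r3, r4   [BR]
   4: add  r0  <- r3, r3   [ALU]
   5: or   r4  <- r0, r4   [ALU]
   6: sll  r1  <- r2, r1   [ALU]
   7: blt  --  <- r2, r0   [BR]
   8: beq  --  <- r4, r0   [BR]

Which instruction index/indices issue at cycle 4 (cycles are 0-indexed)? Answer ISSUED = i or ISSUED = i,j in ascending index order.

ISSUED = 7

c0: i0,i1 sll.ALU/xor.ALU  dual
c1: i2,i3 st.MEM/blt.BR  dual
c2: i4 add.ALU  RAW r0
c3: i5,i6 or.ALU/sll.ALU  dual
c4: i7 blt.BR  no-port BR/BR
c5: i8 beq.BR  tail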